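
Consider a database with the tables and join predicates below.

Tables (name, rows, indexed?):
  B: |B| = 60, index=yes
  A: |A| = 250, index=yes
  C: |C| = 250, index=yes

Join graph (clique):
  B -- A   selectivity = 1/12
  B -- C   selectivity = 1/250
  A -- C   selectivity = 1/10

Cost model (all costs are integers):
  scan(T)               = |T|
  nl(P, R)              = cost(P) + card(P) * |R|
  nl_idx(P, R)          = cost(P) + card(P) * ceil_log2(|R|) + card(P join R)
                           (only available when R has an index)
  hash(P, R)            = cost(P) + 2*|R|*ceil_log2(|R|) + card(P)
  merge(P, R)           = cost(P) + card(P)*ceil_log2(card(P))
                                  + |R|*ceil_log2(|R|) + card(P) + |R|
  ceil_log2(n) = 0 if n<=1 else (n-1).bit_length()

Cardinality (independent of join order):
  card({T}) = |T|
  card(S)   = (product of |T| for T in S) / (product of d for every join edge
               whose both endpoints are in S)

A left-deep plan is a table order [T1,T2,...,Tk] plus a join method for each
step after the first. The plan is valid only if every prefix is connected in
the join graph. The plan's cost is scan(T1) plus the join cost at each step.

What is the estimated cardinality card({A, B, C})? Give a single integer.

125

Tables in S: A(250), B(60), C(250)
Edges inside S: B-A(d=12), B-C(d=250), A-C(d=10)
numerator = 250 * 60 * 250 = 3750000
denominator = 12 * 250 * 10 = 30000
card(S) = 3750000 / 30000 = 125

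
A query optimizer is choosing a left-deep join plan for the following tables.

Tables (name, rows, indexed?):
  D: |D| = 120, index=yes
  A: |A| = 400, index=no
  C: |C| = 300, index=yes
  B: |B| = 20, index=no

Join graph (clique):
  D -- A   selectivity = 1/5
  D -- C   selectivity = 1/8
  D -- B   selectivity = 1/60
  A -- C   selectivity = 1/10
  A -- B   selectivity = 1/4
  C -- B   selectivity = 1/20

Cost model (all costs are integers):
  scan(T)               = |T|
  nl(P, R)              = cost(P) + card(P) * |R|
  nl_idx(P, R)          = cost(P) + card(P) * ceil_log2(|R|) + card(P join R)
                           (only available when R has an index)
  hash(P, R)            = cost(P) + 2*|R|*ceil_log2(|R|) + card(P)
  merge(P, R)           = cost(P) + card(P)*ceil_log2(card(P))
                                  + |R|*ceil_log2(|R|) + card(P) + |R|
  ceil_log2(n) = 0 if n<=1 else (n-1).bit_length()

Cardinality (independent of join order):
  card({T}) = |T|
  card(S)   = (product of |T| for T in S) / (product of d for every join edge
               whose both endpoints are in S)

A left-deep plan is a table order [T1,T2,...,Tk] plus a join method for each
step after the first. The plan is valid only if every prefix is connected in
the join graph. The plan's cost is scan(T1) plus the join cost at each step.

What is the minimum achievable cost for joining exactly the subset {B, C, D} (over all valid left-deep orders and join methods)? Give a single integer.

635

Selinger DP over subsets of {B,C,D}:
  {D}: scan cost=120, card=120
  {C}: scan cost=300, card=300
  {B}: scan cost=20, card=20
  {CD}: card=4500; try (D,hash)→2280, (C,merge)→4080, (D,merge)→4260, (C,hash)→5640, (C,nl_idx)→5700, (D,nl_idx)→6900 …(+2); best=2280 via (D,hash)
  {BD}: card=40; try (D,nl_idx)→200, (B,hash)→440, (D,merge)→1100, (B,merge)→1200, (D,hash)→1720, (D,nl)→2420 …(+1); best=200 via (D,nl_idx)
  {BC}: card=300; try (C,nl_idx)→500, (B,hash)→800, (C,merge)→3140, (B,merge)→3420, (C,hash)→5440, (C,nl)→6020 …(+1); best=500 via (C,nl_idx)
  {BCD}: card=75; try (C,nl_idx)→635, (D,hash)→2480, (D,nl_idx)→2675, (C,merge)→3480, (D,merge)→4460, (C,hash)→5640 …(+5); best=635 via (C,nl_idx)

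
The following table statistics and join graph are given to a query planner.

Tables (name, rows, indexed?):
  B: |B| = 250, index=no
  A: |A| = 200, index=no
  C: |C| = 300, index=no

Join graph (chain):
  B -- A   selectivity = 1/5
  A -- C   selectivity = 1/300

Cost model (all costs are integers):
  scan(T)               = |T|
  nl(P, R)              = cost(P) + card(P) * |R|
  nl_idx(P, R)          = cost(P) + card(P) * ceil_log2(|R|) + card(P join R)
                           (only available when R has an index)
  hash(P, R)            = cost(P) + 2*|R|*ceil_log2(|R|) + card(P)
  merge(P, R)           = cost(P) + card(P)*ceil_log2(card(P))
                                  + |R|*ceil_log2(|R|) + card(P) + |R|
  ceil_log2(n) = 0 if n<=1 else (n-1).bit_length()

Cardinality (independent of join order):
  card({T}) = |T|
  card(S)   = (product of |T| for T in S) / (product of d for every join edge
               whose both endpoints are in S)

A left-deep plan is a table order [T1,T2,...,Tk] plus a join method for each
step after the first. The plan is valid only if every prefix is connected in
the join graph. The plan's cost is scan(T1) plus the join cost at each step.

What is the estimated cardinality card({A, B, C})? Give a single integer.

Tables in S: A(200), B(250), C(300)
Edges inside S: B-A(d=5), A-C(d=300)
numerator = 200 * 250 * 300 = 15000000
denominator = 5 * 300 = 1500
card(S) = 15000000 / 1500 = 10000

10000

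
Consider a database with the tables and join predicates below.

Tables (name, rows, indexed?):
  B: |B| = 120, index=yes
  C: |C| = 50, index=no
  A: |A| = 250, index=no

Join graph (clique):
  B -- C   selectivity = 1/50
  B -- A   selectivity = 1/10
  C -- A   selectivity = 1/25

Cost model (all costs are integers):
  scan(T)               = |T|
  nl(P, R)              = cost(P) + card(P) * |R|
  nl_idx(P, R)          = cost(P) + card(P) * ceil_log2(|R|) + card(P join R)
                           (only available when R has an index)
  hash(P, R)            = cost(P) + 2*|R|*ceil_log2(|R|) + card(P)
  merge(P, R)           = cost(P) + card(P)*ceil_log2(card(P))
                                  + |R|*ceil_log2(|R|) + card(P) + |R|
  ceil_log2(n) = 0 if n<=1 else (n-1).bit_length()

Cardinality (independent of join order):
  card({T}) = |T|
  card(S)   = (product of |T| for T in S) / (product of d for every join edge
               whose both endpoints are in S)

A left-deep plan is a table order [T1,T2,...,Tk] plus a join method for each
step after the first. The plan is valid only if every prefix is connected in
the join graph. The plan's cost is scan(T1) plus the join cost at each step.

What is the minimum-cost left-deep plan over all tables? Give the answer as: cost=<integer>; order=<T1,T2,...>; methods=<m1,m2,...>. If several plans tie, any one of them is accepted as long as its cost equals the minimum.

Selinger DP (subsets sized 1..n):
  {B}: scan cost=120, card=120
  {C}: scan cost=50, card=50
  {A}: scan cost=250, card=250
  {BC}: card=120; try (B,nl_idx)→520, (C,hash)→840, (B,merge)→1360, (C,merge)→1430, (B,hash)→1780, (B,nl)→6050 …(+1); best=520 via (B,nl_idx)
  {AB}: card=3000; try (B,hash)→2180, (A,merge)→3330, (B,merge)→3460, (A,hash)→4240, (B,nl_idx)→5000, (A,nl)→30120 …(+1); best=2180 via (B,hash)
  {AC}: card=500; try (C,hash)→1100, (A,merge)→2650, (C,merge)→2850, (A,hash)→4100, (A,nl)→12550, (C,nl)→12750; best=1100 via (C,hash)
  {ABC}: card=120; try (B,hash)→3280, (A,merge)→3730, (A,hash)→4640, (B,nl_idx)→4720, (C,hash)→5780, (B,merge)→7060 …(+4); best=3280 via (B,hash)

cost=3280; order=A,C,B; methods=hash,hash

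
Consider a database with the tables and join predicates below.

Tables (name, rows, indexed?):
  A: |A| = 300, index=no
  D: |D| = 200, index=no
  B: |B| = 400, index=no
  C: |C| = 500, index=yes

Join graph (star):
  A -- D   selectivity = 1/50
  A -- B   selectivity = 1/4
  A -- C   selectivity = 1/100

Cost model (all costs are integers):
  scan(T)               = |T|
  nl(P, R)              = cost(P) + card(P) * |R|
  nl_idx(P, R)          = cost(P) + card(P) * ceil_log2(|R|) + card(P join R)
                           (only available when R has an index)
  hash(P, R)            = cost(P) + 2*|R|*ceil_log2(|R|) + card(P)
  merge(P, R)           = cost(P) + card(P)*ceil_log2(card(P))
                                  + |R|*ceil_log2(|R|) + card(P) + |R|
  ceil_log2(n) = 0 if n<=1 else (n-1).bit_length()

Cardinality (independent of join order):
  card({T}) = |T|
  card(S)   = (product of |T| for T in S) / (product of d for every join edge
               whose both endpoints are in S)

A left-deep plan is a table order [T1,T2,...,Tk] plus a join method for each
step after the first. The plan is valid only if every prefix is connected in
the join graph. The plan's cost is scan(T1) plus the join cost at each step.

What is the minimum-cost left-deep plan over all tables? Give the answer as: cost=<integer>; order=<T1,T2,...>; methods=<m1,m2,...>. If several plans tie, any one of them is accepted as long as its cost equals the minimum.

Selinger DP (subsets sized 1..n):
  {A}: scan cost=300, card=300
  {D}: scan cost=200, card=200
  {B}: scan cost=400, card=400
  {C}: scan cost=500, card=500
  {AD}: card=1200; try (D,hash)→3800, (A,merge)→5000, (D,merge)→5100, (A,hash)→5800, (A,nl)→60200, (D,nl)→60300; best=3800 via (D,hash)
  {AB}: card=30000; try (A,hash)→6200, (B,merge)→7300, (A,merge)→7400, (B,hash)→7800, (B,nl)→120300, (A,nl)→120400; best=6200 via (A,hash)
  {AC}: card=1500; try (C,nl_idx)→4500, (A,hash)→6400, (C,merge)→8300, (A,merge)→8500, (C,hash)→9600, (C,nl)→150300 …(+1); best=4500 via (C,nl_idx)
  {ABD}: card=120000; try (B,hash)→12200, (B,merge)→22200, (D,hash)→39400, (B,nl)→483800, (D,merge)→488000, (D,nl)→6006200; best=12200 via (B,hash)
  {ACD}: card=6000; try (D,hash)→9200, (C,hash)→14000, (C,nl_idx)→20600, (C,merge)→23200, (D,merge)→24300, (D,nl)→304500 …(+1); best=9200 via (D,hash)
  {ABC}: card=150000; try (B,hash)→13200, (B,merge)→26500, (C,hash)→45200, (C,nl_idx)→426200, (C,merge)→491200, (B,nl)→604500 …(+1); best=13200 via (B,hash)
  {ABCD}: card=600000; try (B,hash)→22400, (B,merge)→97200, (C,hash)→141200, (D,hash)→166400, (C,nl_idx)→1692200, (C,merge)→2177200 …(+4); best=22400 via (B,hash)

cost=22400; order=A,C,D,B; methods=nl_idx,hash,hash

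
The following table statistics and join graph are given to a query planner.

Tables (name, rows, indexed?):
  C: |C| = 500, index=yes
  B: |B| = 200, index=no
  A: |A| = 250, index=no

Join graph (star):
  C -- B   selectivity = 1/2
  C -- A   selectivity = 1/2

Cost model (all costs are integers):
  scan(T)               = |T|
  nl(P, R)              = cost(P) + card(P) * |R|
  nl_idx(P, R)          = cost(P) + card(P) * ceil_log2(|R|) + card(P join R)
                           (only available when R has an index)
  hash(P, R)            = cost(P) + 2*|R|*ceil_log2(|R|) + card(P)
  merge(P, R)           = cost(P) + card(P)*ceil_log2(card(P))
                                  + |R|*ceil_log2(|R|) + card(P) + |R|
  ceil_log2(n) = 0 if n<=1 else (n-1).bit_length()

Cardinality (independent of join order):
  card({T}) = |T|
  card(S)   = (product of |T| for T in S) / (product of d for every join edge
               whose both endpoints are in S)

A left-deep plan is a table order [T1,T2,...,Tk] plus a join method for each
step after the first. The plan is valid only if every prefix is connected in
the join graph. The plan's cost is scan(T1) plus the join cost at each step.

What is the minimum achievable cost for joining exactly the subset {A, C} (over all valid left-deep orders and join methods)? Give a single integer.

5000

Selinger DP over subsets of {A,C}:
  {C}: scan cost=500, card=500
  {A}: scan cost=250, card=250
  {AC}: card=62500; try (A,hash)→5000, (C,merge)→7500, (A,merge)→7750, (C,hash)→9500, (C,nl_idx)→65000, (C,nl)→125250 …(+1); best=5000 via (A,hash)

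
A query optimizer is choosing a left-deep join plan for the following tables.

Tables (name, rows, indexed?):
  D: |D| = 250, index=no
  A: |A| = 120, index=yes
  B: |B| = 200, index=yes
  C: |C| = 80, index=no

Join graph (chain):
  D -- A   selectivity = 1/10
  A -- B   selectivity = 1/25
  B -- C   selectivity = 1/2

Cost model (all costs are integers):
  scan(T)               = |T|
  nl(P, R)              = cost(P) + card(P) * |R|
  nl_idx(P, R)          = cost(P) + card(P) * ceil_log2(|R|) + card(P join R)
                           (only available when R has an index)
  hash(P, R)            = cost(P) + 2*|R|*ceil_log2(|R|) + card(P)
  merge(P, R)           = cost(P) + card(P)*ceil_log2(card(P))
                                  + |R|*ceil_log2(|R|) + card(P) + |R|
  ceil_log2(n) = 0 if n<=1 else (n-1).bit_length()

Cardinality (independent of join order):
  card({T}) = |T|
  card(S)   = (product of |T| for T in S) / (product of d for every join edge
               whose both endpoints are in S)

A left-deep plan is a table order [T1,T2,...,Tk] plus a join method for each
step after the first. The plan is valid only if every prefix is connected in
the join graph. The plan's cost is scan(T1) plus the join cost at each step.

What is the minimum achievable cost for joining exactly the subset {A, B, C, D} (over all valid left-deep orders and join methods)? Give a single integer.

32120

Selinger DP over subsets of {A,B,C,D}:
  {D}: scan cost=250, card=250
  {A}: scan cost=120, card=120
  {B}: scan cost=200, card=200
  {C}: scan cost=80, card=80
  {AD}: card=3000; try (A,hash)→2180, (D,merge)→3330, (A,merge)→3460, (D,hash)→4240, (A,nl_idx)→5000, (D,nl)→30120 …(+1); best=2180 via (A,hash)
  {AB}: card=960; try (B,nl_idx)→2040, (A,hash)→2080, (A,nl_idx)→2560, (B,merge)→2880, (A,merge)→2960, (B,hash)→3440 …(+2); best=2040 via (B,nl_idx)
  {BC}: card=8000; try (C,hash)→1520, (B,merge)→2520, (C,merge)→2640, (B,hash)→3360, (B,nl_idx)→8720, (B,nl)→16080 …(+1); best=1520 via (C,hash)
  {ABD}: card=24000; try (D,hash)→7000, (B,hash)→8380, (D,merge)→14850, (B,merge)→42980, (B,nl_idx)→50180, (D,nl)→242040 …(+1); best=7000 via (D,hash)
  {ABC}: card=38400; try (C,hash)→4120, (A,hash)→11200, (C,merge)→13240, (C,nl)→78840, (A,nl_idx)→95920, (A,merge)→114480 …(+1); best=4120 via (C,hash)
  {ABCD}: card=960000; try (C,hash)→32120, (D,hash)→46520, (C,merge)→391640, (D,merge)→659170, (C,nl)→1927000, (D,nl)→9604120; best=32120 via (C,hash)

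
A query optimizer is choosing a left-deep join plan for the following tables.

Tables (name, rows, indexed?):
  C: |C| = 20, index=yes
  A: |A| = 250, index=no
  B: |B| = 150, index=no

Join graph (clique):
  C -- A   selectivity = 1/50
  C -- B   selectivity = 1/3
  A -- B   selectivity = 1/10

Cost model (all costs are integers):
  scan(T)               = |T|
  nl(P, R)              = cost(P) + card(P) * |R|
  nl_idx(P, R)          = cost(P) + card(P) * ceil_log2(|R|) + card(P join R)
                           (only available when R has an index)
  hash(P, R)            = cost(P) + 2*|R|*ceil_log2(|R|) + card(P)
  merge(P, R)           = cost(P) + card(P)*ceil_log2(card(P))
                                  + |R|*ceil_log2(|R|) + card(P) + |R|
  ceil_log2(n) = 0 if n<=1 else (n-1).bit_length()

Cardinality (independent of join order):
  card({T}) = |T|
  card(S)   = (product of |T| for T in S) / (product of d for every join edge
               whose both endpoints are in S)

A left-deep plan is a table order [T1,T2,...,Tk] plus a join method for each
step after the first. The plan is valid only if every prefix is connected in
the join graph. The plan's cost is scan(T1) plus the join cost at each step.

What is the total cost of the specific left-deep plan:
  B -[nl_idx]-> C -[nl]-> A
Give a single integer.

step 1: scan B: cost=150, card=150
step 2: join C via nl_idx
    card(P join C) = 150*20/(3) = 1000
    cost = 150 + 150*5 + 1000 = 1900
step 3: join A via nl
    card(P join A) = 1000*250/(50*10) = 500
    cost = 1900 + 1000*250 = 251900

251900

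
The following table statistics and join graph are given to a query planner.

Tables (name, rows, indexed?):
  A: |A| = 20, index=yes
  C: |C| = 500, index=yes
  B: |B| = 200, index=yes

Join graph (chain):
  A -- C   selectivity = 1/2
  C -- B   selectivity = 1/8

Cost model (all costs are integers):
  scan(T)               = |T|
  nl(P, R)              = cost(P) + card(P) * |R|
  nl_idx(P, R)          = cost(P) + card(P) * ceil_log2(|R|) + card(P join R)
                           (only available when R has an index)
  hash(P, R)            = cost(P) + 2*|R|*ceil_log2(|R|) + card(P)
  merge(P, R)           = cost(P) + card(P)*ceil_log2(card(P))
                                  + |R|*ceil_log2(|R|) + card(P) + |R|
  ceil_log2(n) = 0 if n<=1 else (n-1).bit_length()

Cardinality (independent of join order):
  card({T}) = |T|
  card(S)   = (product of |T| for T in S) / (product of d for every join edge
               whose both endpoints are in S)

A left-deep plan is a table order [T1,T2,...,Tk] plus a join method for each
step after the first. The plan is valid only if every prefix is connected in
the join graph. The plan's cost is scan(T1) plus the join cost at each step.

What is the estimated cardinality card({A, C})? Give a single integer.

Tables in S: A(20), C(500)
Edges inside S: A-C(d=2)
numerator = 20 * 500 = 10000
denominator = 2 = 2
card(S) = 10000 / 2 = 5000

5000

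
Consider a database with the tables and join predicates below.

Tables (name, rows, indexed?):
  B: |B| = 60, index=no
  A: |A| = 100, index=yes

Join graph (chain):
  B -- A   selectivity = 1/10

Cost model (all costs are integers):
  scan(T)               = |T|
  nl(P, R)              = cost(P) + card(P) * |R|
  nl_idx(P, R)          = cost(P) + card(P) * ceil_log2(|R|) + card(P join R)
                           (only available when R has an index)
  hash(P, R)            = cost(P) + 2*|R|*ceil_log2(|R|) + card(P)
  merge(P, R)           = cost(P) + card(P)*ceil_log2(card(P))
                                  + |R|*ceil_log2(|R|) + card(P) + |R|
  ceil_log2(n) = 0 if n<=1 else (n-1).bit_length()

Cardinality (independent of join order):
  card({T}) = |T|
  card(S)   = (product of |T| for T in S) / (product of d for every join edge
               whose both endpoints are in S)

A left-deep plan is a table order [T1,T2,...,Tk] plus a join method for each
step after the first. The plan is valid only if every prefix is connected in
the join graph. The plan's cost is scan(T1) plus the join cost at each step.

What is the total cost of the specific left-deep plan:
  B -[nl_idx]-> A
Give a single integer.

1080

step 1: scan B: cost=60, card=60
step 2: join A via nl_idx
    card(P join A) = 60*100/(10) = 600
    cost = 60 + 60*7 + 600 = 1080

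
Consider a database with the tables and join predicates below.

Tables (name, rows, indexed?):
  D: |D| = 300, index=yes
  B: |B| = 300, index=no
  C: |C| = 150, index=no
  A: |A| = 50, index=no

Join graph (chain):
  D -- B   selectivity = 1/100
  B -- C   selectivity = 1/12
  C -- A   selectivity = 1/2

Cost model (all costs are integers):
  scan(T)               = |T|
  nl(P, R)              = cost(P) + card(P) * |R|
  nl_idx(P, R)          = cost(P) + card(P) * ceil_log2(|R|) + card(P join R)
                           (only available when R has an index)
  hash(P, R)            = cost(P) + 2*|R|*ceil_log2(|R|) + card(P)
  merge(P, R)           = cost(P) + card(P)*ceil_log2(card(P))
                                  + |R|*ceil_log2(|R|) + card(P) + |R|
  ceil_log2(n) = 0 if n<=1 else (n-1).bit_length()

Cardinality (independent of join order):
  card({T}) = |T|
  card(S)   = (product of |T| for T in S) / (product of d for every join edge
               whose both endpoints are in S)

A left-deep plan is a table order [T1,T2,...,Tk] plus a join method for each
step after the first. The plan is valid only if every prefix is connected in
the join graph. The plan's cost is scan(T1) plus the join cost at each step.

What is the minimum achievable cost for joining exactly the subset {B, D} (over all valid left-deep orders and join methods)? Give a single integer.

Selinger DP over subsets of {B,D}:
  {D}: scan cost=300, card=300
  {B}: scan cost=300, card=300
  {BD}: card=900; try (D,nl_idx)→3900, (D,hash)→6000, (B,hash)→6000, (D,merge)→6300, (B,merge)→6300, (D,nl)→90300 …(+1); best=3900 via (D,nl_idx)

3900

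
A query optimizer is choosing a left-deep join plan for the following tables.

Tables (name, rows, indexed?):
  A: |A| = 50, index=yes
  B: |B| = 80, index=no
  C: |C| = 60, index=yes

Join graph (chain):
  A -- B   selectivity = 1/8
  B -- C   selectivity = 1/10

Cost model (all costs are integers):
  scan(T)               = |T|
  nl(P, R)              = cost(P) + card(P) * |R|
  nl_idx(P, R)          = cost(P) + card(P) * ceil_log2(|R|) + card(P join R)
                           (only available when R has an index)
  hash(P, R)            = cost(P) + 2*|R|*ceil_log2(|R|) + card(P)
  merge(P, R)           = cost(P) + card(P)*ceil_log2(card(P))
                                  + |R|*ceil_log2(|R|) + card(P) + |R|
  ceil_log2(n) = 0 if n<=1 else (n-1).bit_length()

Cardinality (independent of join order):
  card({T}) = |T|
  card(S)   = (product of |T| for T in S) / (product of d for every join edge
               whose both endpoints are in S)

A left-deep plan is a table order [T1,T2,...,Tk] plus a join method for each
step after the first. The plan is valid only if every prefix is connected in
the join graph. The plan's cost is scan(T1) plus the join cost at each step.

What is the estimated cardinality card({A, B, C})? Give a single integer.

Tables in S: A(50), B(80), C(60)
Edges inside S: A-B(d=8), B-C(d=10)
numerator = 50 * 80 * 60 = 240000
denominator = 8 * 10 = 80
card(S) = 240000 / 80 = 3000

3000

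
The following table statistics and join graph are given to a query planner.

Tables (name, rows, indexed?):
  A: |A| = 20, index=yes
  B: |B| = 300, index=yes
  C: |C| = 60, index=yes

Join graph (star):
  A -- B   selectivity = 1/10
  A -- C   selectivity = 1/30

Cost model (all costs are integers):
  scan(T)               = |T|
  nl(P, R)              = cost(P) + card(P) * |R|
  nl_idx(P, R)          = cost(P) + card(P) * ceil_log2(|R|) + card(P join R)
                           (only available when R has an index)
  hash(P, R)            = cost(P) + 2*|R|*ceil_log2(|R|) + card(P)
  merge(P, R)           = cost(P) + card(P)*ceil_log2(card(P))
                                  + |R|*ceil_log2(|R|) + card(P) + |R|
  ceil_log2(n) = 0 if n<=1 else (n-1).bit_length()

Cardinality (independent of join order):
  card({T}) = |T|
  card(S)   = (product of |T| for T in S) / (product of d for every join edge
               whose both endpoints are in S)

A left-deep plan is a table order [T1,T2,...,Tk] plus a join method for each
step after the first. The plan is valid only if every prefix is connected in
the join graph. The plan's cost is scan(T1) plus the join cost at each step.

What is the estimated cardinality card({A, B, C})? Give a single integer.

1200

Tables in S: A(20), B(300), C(60)
Edges inside S: A-B(d=10), A-C(d=30)
numerator = 20 * 300 * 60 = 360000
denominator = 10 * 30 = 300
card(S) = 360000 / 300 = 1200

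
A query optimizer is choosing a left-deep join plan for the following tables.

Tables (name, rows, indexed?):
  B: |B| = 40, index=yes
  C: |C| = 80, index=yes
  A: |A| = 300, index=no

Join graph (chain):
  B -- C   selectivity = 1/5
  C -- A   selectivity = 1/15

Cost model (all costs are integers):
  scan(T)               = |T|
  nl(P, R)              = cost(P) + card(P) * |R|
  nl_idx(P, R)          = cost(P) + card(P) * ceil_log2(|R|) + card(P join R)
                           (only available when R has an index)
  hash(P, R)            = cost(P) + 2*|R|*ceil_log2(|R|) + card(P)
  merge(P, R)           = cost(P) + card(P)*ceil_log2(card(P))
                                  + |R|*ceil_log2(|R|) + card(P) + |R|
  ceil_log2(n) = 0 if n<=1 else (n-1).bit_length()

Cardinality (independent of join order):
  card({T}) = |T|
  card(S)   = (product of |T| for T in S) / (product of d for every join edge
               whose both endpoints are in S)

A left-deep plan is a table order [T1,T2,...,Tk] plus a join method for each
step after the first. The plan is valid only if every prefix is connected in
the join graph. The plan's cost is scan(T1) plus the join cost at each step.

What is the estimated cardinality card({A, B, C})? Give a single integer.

12800

Tables in S: A(300), B(40), C(80)
Edges inside S: B-C(d=5), C-A(d=15)
numerator = 300 * 40 * 80 = 960000
denominator = 5 * 15 = 75
card(S) = 960000 / 75 = 12800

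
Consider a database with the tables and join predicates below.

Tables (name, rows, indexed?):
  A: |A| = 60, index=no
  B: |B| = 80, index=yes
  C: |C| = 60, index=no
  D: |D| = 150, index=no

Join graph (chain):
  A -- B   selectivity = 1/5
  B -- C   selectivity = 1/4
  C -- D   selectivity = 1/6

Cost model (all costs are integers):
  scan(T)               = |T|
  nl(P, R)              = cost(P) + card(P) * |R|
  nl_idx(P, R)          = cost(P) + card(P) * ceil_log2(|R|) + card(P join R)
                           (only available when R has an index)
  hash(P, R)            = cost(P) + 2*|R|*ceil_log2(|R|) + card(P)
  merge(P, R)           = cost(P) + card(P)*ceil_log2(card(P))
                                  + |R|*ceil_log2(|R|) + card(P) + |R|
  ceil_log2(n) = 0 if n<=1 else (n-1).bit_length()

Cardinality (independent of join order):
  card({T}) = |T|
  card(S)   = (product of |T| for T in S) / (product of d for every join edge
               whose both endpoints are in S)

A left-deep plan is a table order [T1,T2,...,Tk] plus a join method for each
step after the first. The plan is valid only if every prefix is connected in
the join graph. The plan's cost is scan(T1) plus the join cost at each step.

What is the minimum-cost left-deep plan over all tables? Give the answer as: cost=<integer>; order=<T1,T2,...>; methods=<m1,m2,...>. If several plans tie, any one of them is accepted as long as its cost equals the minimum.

Selinger DP (subsets sized 1..n):
  {A}: scan cost=60, card=60
  {B}: scan cost=80, card=80
  {C}: scan cost=60, card=60
  {D}: scan cost=150, card=150
  {AB}: card=960; try (A,hash)→880, (B,merge)→1120, (A,merge)→1140, (B,hash)→1240, (B,nl_idx)→1440, (B,nl)→4860 …(+1); best=880 via (A,hash)
  {BC}: card=1200; try (C,hash)→880, (B,merge)→1120, (C,merge)→1140, (B,hash)→1240, (B,nl_idx)→1680, (B,nl)→4860 …(+1); best=880 via (C,hash)
  {CD}: card=1500; try (C,hash)→1020, (D,merge)→1830, (C,merge)→1920, (D,hash)→2520, (D,nl)→9060, (C,nl)→9150; best=1020 via (C,hash)
  {ABC}: card=14400; try (C,hash)→2560, (A,hash)→2800, (C,merge)→11860, (A,merge)→15700, (C,nl)→58480, (A,nl)→72880; best=2560 via (C,hash)
  {BCD}: card=30000; try (B,hash)→3640, (D,hash)→4480, (D,merge)→16630, (B,merge)→19660, (B,nl_idx)→41520, (B,nl)→121020 …(+1); best=3640 via (B,hash)
  {ABCD}: card=360000; try (D,hash)→19360, (A,hash)→34360, (D,merge)→219910, (A,merge)→484060, (A,nl)→1803640, (D,nl)→2162560; best=19360 via (D,hash)

cost=19360; order=B,A,C,D; methods=hash,hash,hash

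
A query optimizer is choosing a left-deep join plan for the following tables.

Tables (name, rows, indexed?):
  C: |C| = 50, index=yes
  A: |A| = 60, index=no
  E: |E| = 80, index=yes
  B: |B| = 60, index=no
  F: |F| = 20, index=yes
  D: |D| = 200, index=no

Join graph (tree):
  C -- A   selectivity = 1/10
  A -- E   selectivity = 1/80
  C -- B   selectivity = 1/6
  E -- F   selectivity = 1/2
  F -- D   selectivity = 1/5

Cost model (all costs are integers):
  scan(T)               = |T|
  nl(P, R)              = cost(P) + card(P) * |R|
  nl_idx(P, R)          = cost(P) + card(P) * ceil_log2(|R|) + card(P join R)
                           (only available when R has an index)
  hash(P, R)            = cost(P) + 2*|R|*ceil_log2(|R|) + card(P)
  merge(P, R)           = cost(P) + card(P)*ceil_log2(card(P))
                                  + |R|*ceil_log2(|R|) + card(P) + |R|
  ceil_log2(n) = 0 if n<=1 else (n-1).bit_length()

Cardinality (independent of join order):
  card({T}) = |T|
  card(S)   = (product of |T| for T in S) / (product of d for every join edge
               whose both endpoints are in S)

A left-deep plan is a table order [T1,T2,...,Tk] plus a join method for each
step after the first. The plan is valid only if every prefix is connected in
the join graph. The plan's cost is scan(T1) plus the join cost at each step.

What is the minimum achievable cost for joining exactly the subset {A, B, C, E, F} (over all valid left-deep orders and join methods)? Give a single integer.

5420

Selinger DP over subsets of {A,B,C,E,F}:
  {C}: scan cost=50, card=50
  {A}: scan cost=60, card=60
  {E}: scan cost=80, card=80
  {B}: scan cost=60, card=60
  {F}: scan cost=20, card=20
  {AC}: card=300; try (C,hash)→720, (C,nl_idx)→720, (A,hash)→820, (A,merge)→820, (C,merge)→830, (A,nl)→3050 …(+1); best=720 via (C,hash)
  {BC}: card=500; try (C,hash)→720, (B,hash)→820, (B,merge)→820, (C,merge)→830, (C,nl_idx)→920, (B,nl)→3050 …(+1); best=720 via (C,hash)
  {AE}: card=60; try (E,nl_idx)→540, (A,hash)→880, (E,merge)→1120, (A,merge)→1140, (E,hash)→1240, (E,nl)→4860 …(+1); best=540 via (E,nl_idx)
  {EF}: card=800; try (F,hash)→360, (E,merge)→780, (F,merge)→840, (E,nl_idx)→960, (E,hash)→1160, (F,nl_idx)→1280 …(+2); best=360 via (F,hash)
  {ACE}: card=300; try (C,hash)→1200, (C,nl_idx)→1200, (C,merge)→1310, (E,hash)→2140, (E,nl_idx)→3120, (C,nl)→3540 …(+2); best=1200 via (C,hash)
  {ABC}: card=3000; try (B,hash)→1740, (A,hash)→1940, (B,merge)→4140, (A,merge)→6140, (B,nl)→18720, (A,nl)→30720; best=1740 via (B,hash)
  {AEF}: card=600; try (F,hash)→800, (F,merge)→1080, (F,nl_idx)→1440, (F,nl)→1740, (A,hash)→1880, (A,merge)→9580 …(+1); best=800 via (F,hash)
  {ABCE}: card=3000; try (B,hash)→2220, (B,merge)→4620, (E,hash)→5860, (B,nl)→19200, (E,nl_idx)→25740, (E,merge)→41380 …(+1); best=2220 via (B,hash)
  {ACEF}: card=3000; try (F,hash)→1700, (C,hash)→2000, (F,merge)→4320, (F,nl_idx)→5700, (F,nl)→7200, (C,nl_idx)→7400 …(+2); best=1700 via (F,hash)
  {ABCEF}: card=30000; try (F,hash)→5420, (B,hash)→5420, (B,merge)→41120, (F,merge)→41340, (F,nl_idx)→47220, (F,nl)→62220 …(+1); best=5420 via (F,hash)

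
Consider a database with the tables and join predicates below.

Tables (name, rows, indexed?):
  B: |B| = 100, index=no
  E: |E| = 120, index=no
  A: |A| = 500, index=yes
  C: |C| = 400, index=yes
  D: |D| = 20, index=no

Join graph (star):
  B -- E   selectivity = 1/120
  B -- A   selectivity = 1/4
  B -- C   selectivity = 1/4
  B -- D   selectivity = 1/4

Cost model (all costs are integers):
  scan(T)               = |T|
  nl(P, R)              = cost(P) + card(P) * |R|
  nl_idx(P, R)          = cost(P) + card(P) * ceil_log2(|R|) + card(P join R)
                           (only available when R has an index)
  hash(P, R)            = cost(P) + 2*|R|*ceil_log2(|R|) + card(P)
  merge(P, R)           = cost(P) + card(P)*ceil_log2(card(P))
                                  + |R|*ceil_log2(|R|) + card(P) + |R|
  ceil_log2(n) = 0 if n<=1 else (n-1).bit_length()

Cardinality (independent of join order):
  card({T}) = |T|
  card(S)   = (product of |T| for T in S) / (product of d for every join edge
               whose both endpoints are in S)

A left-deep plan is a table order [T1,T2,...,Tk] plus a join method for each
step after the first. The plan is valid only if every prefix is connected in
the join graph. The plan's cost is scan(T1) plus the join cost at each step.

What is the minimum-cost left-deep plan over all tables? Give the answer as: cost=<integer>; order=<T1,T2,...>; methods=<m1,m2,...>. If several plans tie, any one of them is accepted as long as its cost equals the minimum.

cost=68640; order=E,B,D,C,A; methods=hash,hash,hash,hash

Selinger DP (subsets sized 1..n):
  {B}: scan cost=100, card=100
  {E}: scan cost=120, card=120
  {A}: scan cost=500, card=500
  {C}: scan cost=400, card=400
  {D}: scan cost=20, card=20
  {BE}: card=100; try (B,hash)→1640, (E,merge)→1860, (E,hash)→1880, (B,merge)→1880, (E,nl)→12100, (B,nl)→12120; best=1640 via (B,hash)
  {AB}: card=12500; try (B,hash)→2400, (A,merge)→5900, (B,merge)→6300, (A,hash)→9200, (A,nl_idx)→13500, (A,nl)→50100 …(+1); best=2400 via (B,hash)
  {BC}: card=10000; try (B,hash)→2200, (C,merge)→4900, (B,merge)→5200, (C,hash)→7400, (C,nl_idx)→11000, (C,nl)→40100 …(+1); best=2200 via (B,hash)
  {BD}: card=500; try (D,hash)→400, (B,merge)→940, (D,merge)→1020, (B,hash)→1440, (B,nl)→2020, (D,nl)→2100; best=400 via (D,hash)
  {ABE}: card=12500; try (A,merge)→7440, (A,hash)→10740, (A,nl_idx)→15040, (E,hash)→16580, (A,nl)→51640, (E,merge)→190860 …(+1); best=7440 via (A,merge)
  {BCE}: card=10000; try (C,merge)→6440, (C,hash)→8940, (C,nl_idx)→12540, (E,hash)→13880, (C,nl)→41640, (E,merge)→153160 …(+1); best=6440 via (C,merge)
  {BDE}: card=500; try (D,hash)→1940, (D,merge)→2560, (E,hash)→2580, (D,nl)→3640, (E,merge)→6360, (E,nl)→60400; best=1940 via (D,hash)
  {ABC}: card=1250000; try (A,hash)→21200, (C,hash)→22100, (A,merge)→157200, (C,merge)→193900, (A,nl_idx)→1342200, (C,nl_idx)→1364900 …(+2); best=21200 via (A,hash)
  {ABD}: card=62500; try (A,hash)→9900, (A,merge)→10400, (D,hash)→15100, (A,nl_idx)→67400, (D,merge)→190020, (A,nl)→250400 …(+1); best=9900 via (A,hash)
  {BCD}: card=50000; try (C,hash)→8100, (C,merge)→9400, (D,hash)→12400, (C,nl_idx)→54900, (D,merge)→152320, (C,nl)→200400 …(+1); best=8100 via (C,hash)
  {ABCE}: card=1250000; try (A,hash)→25440, (C,hash)→27140, (A,merge)→161440, (C,merge)→198940, (E,hash)→1272880, (A,nl_idx)→1346440 …(+5); best=25440 via (A,hash)
  {ABDE}: card=62500; try (A,hash)→11440, (A,merge)→11940, (D,hash)→20140, (A,nl_idx)→68940, (E,hash)→74080, (D,merge)→195060 …(+4); best=11440 via (A,hash)
  {BCDE}: card=50000; try (C,hash)→9640, (C,merge)→10940, (D,hash)→16640, (C,nl_idx)→56440, (E,hash)→59780, (D,merge)→156560 …(+4); best=9640 via (C,hash)
  {ABCD}: card=6250000; try (A,hash)→67100, (C,hash)→79600, (A,merge)→863100, (C,merge)→1076400, (D,hash)→1271400, (A,nl_idx)→6708100 …(+5); best=67100 via (A,hash)
  {ABCDE}: card=6250000; try (A,hash)→68640, (C,hash)→81140, (A,merge)→864640, (C,merge)→1077940, (D,hash)→1275640, (E,hash)→6318780 …(+8); best=68640 via (A,hash)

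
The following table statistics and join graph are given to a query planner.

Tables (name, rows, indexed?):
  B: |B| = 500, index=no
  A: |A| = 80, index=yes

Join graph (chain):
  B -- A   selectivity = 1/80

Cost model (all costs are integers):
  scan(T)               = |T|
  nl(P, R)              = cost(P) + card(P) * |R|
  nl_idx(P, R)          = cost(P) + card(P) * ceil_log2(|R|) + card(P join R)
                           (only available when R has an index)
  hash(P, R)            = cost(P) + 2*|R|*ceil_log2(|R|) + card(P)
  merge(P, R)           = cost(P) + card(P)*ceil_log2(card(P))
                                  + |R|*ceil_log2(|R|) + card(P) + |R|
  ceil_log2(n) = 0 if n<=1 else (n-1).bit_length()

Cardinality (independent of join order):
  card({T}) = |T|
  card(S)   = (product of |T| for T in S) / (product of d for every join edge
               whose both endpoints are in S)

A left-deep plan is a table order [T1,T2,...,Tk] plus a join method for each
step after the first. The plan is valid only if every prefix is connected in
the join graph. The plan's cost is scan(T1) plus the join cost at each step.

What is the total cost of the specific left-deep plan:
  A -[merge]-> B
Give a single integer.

5720

step 1: scan A: cost=80, card=80
step 2: join B via merge
    card(P join B) = 80*500/(80) = 500
    cost = 80 + 80*7 + 500*9 + 80 + 500 = 5720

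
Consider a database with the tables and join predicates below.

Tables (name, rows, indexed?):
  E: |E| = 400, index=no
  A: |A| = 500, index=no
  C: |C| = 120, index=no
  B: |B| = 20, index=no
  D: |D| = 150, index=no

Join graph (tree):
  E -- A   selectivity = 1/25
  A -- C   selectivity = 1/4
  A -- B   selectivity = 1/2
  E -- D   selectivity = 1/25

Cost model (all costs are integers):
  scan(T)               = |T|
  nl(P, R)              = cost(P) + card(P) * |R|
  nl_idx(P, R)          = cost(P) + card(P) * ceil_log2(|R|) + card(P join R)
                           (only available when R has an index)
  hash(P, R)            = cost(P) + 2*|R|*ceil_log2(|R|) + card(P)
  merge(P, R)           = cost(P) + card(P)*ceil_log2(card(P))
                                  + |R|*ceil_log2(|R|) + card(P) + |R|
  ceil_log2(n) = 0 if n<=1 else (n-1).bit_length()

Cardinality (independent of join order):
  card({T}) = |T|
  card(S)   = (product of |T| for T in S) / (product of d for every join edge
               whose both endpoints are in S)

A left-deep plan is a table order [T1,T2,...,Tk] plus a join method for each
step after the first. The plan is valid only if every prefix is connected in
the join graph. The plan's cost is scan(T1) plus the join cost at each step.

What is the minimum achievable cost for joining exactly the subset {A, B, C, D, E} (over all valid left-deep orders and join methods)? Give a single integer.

Selinger DP over subsets of {A,B,C,D,E}:
  {E}: scan cost=400, card=400
  {A}: scan cost=500, card=500
  {C}: scan cost=120, card=120
  {B}: scan cost=20, card=20
  {D}: scan cost=150, card=150
  {AE}: card=8000; try (E,hash)→8200, (A,merge)→9400, (E,merge)→9500, (A,hash)→9800, (A,nl)→200400, (E,nl)→200500; best=8200 via (E,hash)
  {DE}: card=2400; try (D,hash)→3200, (E,merge)→5500, (D,merge)→5750, (E,hash)→7500, (E,nl)→60150, (D,nl)→60400; best=3200 via (D,hash)
  {AC}: card=15000; try (C,hash)→2680, (A,merge)→6080, (C,merge)→6460, (A,hash)→9240, (A,nl)→60120, (C,nl)→60500; best=2680 via (C,hash)
  {AB}: card=5000; try (B,hash)→1200, (A,merge)→5140, (B,merge)→5620, (A,hash)→9040, (A,nl)→10020, (B,nl)→10500; best=1200 via (B,hash)
  {ACE}: card=240000; try (C,hash)→17880, (E,hash)→24880, (C,merge)→121160, (E,merge)→231680, (C,nl)→968200, (E,nl)→6002680; best=17880 via (C,hash)
  {ABE}: card=80000; try (E,hash)→13400, (B,hash)→16400, (E,merge)→75200, (B,merge)→120320, (B,nl)→168200, (E,nl)→2001200; best=13400 via (E,hash)
  {ADE}: card=48000; try (A,hash)→14600, (D,hash)→18600, (A,merge)→39400, (D,merge)→121550, (A,nl)→1203200, (D,nl)→1208200; best=14600 via (A,hash)
  {ABC}: card=150000; try (C,hash)→7880, (B,hash)→17880, (C,merge)→72160, (B,merge)→227800, (B,nl)→302680, (C,nl)→601200; best=7880 via (C,hash)
  {ABCE}: card=2400000; try (C,hash)→95080, (E,hash)→165080, (B,hash)→258080, (C,merge)→1454360, (E,merge)→2861880, (B,merge)→4578000 …(+3); best=95080 via (C,hash)
  {ACDE}: card=1440000; try (C,hash)→64280, (D,hash)→260280, (C,merge)→831560, (D,merge)→4579230, (C,nl)→5774600, (D,nl)→36017880; best=64280 via (C,hash)
  {ABDE}: card=480000; try (B,hash)→62800, (D,hash)→95800, (B,merge)→830720, (B,nl)→974600, (D,merge)→1454750, (D,nl)→12013400; best=62800 via (B,hash)
  {ABCDE}: card=14400000; try (C,hash)→544480, (B,hash)→1504480, (D,hash)→2497480, (C,merge)→9663760, (B,nl)→28864280, (B,merge)→31744400 …(+3); best=544480 via (C,hash)

544480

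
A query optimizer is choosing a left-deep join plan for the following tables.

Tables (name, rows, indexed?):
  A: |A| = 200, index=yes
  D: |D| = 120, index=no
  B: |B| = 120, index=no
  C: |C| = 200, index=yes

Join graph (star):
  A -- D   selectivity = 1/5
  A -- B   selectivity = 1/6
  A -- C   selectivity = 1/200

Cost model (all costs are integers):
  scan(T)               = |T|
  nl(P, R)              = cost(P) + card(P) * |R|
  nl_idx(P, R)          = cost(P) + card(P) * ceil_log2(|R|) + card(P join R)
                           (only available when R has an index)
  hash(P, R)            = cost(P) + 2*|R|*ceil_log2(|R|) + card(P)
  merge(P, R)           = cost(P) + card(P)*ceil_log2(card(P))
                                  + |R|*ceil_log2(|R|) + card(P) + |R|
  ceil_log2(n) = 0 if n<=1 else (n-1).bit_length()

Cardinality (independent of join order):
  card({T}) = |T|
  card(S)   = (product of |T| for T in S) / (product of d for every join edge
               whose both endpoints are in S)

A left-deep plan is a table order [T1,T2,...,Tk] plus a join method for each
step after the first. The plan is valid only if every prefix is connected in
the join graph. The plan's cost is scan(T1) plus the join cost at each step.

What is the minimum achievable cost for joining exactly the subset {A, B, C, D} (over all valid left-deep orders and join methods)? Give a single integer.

Selinger DP over subsets of {A,B,C,D}:
  {A}: scan cost=200, card=200
  {D}: scan cost=120, card=120
  {B}: scan cost=120, card=120
  {C}: scan cost=200, card=200
  {AD}: card=4800; try (D,hash)→2080, (A,merge)→2880, (D,merge)→2960, (A,hash)→3440, (A,nl_idx)→5880, (A,nl)→24120 …(+1); best=2080 via (D,hash)
  {AB}: card=4000; try (B,hash)→2080, (A,merge)→2880, (B,merge)→2960, (A,hash)→3440, (A,nl_idx)→5080, (A,nl)→24120 …(+1); best=2080 via (B,hash)
  {AC}: card=200; try (C,nl_idx)→2000, (A,nl_idx)→2000, (C,hash)→3600, (A,hash)→3600, (C,merge)→3800, (A,merge)→3800 …(+2); best=2000 via (C,nl_idx)
  {ABD}: card=96000; try (D,hash)→7760, (B,hash)→8560, (D,merge)→55040, (B,merge)→70240, (D,nl)→482080, (B,nl)→578080; best=7760 via (D,hash)
  {ACD}: card=4800; try (D,hash)→3880, (D,merge)→4760, (C,hash)→10080, (D,nl)→26000, (C,nl_idx)→45280, (C,merge)→71080 …(+1); best=3880 via (D,hash)
  {ABC}: card=4000; try (B,hash)→3880, (B,merge)→4760, (C,hash)→9280, (B,nl)→26000, (C,nl_idx)→38080, (C,merge)→55880 …(+1); best=3880 via (B,hash)
  {ABCD}: card=96000; try (D,hash)→9560, (B,hash)→10360, (D,merge)→56840, (B,merge)→72040, (C,hash)→106960, (D,nl)→483880 …(+4); best=9560 via (D,hash)

9560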